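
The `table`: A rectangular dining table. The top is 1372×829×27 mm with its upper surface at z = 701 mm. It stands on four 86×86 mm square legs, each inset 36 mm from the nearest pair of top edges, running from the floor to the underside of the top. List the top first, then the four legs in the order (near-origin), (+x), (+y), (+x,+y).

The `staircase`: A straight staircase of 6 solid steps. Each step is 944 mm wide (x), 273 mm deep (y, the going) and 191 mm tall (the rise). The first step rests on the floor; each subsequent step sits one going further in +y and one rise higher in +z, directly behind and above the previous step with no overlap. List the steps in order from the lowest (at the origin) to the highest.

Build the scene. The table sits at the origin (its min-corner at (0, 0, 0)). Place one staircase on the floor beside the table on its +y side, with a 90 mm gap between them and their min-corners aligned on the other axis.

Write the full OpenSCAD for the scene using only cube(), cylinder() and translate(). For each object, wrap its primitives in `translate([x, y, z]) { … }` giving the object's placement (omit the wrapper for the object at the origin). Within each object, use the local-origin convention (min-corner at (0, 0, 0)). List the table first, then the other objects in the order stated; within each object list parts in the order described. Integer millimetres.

translate([0, 0, 674]) cube([1372, 829, 27]);
translate([36, 36, 0]) cube([86, 86, 674]);
translate([1250, 36, 0]) cube([86, 86, 674]);
translate([36, 707, 0]) cube([86, 86, 674]);
translate([1250, 707, 0]) cube([86, 86, 674]);
translate([0, 919, 0]) {
  cube([944, 273, 191]);
  translate([0, 273, 191]) cube([944, 273, 191]);
  translate([0, 546, 382]) cube([944, 273, 191]);
  translate([0, 819, 573]) cube([944, 273, 191]);
  translate([0, 1092, 764]) cube([944, 273, 191]);
  translate([0, 1365, 955]) cube([944, 273, 191]);
}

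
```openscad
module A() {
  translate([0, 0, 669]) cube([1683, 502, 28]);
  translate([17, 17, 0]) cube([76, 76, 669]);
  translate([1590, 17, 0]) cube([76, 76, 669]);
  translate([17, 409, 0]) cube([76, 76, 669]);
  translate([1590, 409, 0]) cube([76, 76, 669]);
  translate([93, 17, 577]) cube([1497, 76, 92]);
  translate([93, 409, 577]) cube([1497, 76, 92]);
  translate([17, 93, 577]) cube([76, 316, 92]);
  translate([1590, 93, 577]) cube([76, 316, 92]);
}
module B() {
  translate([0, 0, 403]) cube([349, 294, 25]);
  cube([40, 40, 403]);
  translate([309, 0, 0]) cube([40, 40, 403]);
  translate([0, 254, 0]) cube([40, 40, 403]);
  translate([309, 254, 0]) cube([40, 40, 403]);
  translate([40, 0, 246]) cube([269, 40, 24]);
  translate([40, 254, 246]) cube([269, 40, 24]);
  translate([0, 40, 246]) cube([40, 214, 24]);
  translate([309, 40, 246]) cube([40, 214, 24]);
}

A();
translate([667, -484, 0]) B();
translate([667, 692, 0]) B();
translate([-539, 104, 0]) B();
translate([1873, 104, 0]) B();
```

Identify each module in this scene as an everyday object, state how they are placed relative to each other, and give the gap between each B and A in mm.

Each stool's nearest face is 190 mm from the table's bounding box.

A is a table. B is a stool. Four stools sit around the table at the −y, +y, −x, +x sides. The gap between each stool and the table is 190 mm.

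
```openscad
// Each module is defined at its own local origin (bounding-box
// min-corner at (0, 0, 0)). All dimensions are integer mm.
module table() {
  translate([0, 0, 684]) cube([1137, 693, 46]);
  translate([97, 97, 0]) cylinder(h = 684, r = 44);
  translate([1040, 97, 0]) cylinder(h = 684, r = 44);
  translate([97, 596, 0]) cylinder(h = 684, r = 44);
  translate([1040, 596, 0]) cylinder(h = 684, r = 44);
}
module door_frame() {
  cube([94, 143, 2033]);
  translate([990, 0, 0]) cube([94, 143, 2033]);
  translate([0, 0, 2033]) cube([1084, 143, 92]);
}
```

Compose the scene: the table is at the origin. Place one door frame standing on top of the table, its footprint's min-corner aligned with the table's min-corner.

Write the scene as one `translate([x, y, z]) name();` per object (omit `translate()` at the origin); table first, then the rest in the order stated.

table();
translate([0, 0, 730]) door_frame();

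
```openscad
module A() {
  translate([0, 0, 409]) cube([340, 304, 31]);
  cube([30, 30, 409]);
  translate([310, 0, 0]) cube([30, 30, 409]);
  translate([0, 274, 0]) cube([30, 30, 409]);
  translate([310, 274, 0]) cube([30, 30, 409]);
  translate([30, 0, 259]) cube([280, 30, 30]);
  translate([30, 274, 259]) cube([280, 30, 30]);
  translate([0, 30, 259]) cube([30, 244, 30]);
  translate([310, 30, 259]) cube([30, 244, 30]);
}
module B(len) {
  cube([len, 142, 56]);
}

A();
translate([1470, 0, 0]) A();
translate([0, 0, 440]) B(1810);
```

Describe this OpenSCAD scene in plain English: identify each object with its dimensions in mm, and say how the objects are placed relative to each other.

A is a simple wooden stool: a rectangular seat 340 mm (x) by 304 mm (y), 31 mm thick, top face at z = 440 mm, on four square legs, each 30×30 mm in cross-section. The legs rest on z = 0, each flush with a corner of the seat. Four stretchers, 30 mm wide and 30 mm tall, connect adjacent legs with their undersides at z = 259 mm, each running between the inner faces of the legs it joins and aligned with the legs' outer faces on the other axis.

B is a rectangular beam 1810 mm long (x), 142 mm deep (y), 56 mm thick (z).

The beam spans the tops of two stools placed 1130 mm apart, resting at z = 440 mm.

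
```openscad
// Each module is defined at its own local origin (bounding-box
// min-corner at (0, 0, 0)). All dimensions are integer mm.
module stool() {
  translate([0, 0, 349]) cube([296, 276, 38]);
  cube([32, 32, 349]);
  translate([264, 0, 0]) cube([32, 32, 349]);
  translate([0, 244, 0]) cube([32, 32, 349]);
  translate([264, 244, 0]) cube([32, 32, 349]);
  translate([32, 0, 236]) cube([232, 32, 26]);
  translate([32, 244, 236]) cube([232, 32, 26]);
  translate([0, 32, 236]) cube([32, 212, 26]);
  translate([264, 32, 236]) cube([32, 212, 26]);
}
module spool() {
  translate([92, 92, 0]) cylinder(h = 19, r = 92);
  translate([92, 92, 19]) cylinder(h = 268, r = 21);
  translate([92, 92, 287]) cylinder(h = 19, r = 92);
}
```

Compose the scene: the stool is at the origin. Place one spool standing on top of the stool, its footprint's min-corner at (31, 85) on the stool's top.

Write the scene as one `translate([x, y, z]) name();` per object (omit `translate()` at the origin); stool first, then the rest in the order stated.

stool();
translate([31, 85, 387]) spool();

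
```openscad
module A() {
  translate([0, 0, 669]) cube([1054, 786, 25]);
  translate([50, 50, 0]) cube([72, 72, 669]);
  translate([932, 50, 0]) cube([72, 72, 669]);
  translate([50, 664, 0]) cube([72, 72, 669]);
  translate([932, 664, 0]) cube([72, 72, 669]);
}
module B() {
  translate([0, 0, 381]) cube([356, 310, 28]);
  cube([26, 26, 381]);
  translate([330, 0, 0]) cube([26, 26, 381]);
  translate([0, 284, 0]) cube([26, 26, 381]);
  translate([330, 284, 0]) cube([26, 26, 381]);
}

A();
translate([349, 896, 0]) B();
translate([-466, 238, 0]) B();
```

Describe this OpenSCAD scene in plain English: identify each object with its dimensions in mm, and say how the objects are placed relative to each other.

A is a table with a 1054×786 mm rectangular top, 25 mm thick, top surface at z = 694 mm, supported by four 72×72 mm square legs, each inset 50 mm from the nearest pair of top edges, running from the floor.

B is a four-legged stool. The seat is 356×310 mm, 28 mm thick, top at z = 409 mm. It stands on four square legs, each 26×26 mm in cross-section, from z = 0 to the seat underside, each flush with a corner of the seat.

Two stools sit around the table at the +y, −x sides.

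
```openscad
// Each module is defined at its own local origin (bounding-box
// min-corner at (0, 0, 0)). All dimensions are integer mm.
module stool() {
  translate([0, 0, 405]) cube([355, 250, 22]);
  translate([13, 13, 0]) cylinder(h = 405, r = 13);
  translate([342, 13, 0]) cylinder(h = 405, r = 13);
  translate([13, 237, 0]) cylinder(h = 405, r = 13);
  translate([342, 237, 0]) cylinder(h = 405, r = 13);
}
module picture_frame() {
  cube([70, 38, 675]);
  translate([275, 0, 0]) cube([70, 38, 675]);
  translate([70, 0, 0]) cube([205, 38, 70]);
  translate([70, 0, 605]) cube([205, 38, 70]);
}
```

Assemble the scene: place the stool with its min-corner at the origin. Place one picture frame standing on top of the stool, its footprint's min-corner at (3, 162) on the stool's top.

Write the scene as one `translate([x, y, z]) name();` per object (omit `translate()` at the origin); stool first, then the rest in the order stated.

stool();
translate([3, 162, 427]) picture_frame();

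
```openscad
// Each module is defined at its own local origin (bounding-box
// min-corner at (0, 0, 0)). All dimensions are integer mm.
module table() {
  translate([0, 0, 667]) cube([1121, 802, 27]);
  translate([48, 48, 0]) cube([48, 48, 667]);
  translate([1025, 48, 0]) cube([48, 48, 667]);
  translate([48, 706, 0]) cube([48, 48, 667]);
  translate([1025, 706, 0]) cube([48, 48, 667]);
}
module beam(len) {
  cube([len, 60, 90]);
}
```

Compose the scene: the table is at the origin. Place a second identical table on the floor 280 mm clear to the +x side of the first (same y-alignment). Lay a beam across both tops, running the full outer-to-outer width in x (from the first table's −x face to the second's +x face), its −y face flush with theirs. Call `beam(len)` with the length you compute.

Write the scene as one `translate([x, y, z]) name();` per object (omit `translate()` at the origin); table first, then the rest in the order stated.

table();
translate([1401, 0, 0]) table();
translate([0, 0, 694]) beam(2522);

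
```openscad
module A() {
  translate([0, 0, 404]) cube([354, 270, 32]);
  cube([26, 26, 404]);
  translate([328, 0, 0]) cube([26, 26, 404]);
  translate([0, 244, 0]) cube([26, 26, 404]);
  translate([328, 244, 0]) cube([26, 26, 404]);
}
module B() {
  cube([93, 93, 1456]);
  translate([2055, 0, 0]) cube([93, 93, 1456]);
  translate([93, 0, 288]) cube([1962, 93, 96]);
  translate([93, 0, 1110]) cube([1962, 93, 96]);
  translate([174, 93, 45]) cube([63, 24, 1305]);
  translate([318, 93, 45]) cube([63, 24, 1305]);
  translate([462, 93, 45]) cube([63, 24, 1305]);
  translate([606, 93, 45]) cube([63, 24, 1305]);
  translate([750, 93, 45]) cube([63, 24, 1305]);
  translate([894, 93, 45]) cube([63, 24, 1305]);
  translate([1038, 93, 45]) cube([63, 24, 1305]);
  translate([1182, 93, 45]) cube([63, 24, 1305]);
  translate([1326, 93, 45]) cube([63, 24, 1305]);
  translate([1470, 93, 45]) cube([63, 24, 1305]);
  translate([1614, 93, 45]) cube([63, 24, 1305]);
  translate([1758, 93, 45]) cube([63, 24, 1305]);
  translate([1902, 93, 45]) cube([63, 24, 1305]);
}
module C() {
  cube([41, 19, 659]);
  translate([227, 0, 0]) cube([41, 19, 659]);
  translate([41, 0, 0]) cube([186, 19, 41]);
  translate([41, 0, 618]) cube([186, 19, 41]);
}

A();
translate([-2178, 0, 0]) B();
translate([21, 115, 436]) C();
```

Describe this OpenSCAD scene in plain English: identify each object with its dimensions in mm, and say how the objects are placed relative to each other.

A is a simple wooden stool: a rectangular seat 354 mm (x) by 270 mm (y), 32 mm thick, top face at z = 436 mm, on four square legs, each 26×26 mm in cross-section. The legs rest on z = 0, each flush with a corner of the seat.

B is a fence section. Two 93×93 mm posts, 1456 mm tall, stand on the floor with a clear span of 1962 mm between their inner faces. Two horizontal rails of 93×96 mm section span the gap between the posts with their undersides at z = 288 mm and z = 1110 mm, flush with the posts' −y face. 13 pickets, each 63 mm wide, 24 mm thick and 1305 mm tall, are fixed to the +y face of the rails with their bottoms at z = 45 mm, evenly spaced across the span with equal gaps (rounded down to the nearest mm) at the −x end and between each pair — any rounding remainder accumulates at the +x end.

C is a picture frame with a 186×577 mm rectangular opening (x by z) and a uniform 41 mm border on every side. Frame depth is 19 mm along y. It is built from two vertical stiles running the full outside height and two horizontal rails spanning the gap between the stiles.

The fence section is on the floor beside the stool on its −x side. The picture frame is on top of the stool.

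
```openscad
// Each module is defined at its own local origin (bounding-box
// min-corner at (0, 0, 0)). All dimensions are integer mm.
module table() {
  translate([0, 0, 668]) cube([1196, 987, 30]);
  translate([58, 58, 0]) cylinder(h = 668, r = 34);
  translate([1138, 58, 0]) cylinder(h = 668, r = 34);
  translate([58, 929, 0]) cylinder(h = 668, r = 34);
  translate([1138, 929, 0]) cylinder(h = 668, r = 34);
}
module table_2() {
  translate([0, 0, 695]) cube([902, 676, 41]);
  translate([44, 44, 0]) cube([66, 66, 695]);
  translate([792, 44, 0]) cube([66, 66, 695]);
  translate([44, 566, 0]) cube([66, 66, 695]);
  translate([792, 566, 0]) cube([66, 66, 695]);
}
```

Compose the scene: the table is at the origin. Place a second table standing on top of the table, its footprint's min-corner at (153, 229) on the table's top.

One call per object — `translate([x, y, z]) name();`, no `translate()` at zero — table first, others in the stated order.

table();
translate([153, 229, 698]) table_2();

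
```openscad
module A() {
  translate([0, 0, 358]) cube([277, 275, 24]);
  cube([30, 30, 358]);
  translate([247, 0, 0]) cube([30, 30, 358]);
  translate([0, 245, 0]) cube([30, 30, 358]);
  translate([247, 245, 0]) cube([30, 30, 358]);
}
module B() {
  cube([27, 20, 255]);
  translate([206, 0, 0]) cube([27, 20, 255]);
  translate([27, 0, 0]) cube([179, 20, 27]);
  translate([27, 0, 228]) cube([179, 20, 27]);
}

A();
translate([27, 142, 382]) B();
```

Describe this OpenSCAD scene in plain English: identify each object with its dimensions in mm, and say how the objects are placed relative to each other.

A is a four-legged stool. The seat is 277×275 mm, 24 mm thick, top at z = 382 mm. It stands on four square legs, each 30×30 mm in cross-section, from z = 0 to the seat underside, each flush with a corner of the seat.

B is a picture frame with a 179×201 mm rectangular opening (x by z) and a uniform 27 mm border on every side. Frame depth is 20 mm along y. It is built from two vertical stiles running the full outside height and two horizontal rails spanning the gap between the stiles.

The picture frame is on top of the stool.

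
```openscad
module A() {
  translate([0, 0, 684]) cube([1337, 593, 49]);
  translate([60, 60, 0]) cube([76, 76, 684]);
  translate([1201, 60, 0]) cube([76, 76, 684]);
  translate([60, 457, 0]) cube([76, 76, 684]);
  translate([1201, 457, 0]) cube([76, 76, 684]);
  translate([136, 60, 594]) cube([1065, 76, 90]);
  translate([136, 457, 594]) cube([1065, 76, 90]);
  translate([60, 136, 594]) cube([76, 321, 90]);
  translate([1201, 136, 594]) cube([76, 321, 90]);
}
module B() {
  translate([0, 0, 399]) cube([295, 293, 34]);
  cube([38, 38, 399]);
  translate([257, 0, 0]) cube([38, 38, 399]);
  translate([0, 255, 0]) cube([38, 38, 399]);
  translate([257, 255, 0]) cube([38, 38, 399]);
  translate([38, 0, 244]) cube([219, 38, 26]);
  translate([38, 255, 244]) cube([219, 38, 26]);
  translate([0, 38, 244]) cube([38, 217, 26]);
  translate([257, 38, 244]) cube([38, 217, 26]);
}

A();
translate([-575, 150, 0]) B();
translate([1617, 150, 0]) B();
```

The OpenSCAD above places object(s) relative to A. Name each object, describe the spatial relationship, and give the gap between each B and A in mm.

A is a table. B is a stool. Two stools sit around the table at the −x, +x sides. The gap between each stool and the table is 280 mm.

Each stool's nearest face is 280 mm from the table's bounding box.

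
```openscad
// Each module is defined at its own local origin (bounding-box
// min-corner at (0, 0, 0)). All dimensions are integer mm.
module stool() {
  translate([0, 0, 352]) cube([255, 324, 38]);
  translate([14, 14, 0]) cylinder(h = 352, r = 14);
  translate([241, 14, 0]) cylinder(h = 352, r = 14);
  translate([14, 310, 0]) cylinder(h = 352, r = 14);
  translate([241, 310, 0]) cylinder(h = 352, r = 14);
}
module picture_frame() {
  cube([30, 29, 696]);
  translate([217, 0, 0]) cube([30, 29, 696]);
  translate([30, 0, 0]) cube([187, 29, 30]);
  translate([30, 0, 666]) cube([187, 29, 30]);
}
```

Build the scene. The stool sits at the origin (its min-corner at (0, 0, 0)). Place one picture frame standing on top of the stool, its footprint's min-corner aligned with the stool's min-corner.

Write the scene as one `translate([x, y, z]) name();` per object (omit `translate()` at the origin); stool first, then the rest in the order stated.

stool();
translate([0, 0, 390]) picture_frame();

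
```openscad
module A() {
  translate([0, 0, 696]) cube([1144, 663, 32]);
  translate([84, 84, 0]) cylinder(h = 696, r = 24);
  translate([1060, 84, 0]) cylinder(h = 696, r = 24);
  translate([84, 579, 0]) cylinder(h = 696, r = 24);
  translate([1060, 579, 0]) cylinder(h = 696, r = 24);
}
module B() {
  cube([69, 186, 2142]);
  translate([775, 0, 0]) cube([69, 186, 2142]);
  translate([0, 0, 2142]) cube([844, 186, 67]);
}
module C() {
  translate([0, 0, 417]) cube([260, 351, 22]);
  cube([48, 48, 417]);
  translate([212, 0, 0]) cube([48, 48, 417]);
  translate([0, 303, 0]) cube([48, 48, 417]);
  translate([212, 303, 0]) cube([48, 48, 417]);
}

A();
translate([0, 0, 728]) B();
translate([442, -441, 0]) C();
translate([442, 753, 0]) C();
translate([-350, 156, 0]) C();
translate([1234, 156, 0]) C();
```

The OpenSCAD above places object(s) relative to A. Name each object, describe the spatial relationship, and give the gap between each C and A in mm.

A is a table. B is a door frame. C is a stool. The door frame is on top of the table. Four stools sit around the table at the −y, +y, −x, +x sides. The gap between each stool and the table is 90 mm.

Each stool's nearest face is 90 mm from the table's bounding box.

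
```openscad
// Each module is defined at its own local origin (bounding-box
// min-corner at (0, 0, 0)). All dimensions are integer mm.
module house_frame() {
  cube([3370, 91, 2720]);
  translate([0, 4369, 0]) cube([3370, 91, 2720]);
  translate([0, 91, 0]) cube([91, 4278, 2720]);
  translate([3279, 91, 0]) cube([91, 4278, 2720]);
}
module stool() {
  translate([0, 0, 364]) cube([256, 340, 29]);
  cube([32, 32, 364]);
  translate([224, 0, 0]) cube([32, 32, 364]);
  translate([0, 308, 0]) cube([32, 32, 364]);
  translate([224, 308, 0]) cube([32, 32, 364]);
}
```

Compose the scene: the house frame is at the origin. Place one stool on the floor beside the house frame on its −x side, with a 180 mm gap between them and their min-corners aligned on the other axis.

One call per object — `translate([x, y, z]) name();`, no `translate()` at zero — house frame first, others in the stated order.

house_frame();
translate([-436, 0, 0]) stool();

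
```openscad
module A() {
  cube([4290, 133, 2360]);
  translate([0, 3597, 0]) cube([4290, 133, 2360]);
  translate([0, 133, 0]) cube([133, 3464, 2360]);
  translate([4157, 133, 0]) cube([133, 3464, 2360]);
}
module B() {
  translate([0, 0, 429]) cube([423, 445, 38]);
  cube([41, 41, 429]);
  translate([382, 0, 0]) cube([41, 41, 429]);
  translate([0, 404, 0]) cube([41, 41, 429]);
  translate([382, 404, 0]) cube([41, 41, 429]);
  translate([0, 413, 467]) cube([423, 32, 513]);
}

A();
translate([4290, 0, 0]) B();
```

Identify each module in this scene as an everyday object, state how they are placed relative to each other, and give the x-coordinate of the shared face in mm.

A is a house frame. B is a chair. The chair is against the house frame's +x side, with their −y faces flush. The x-coordinate of the shared face is 4290 mm.

The house frame's +x face and the chair's −x face are both at x = 4290 mm.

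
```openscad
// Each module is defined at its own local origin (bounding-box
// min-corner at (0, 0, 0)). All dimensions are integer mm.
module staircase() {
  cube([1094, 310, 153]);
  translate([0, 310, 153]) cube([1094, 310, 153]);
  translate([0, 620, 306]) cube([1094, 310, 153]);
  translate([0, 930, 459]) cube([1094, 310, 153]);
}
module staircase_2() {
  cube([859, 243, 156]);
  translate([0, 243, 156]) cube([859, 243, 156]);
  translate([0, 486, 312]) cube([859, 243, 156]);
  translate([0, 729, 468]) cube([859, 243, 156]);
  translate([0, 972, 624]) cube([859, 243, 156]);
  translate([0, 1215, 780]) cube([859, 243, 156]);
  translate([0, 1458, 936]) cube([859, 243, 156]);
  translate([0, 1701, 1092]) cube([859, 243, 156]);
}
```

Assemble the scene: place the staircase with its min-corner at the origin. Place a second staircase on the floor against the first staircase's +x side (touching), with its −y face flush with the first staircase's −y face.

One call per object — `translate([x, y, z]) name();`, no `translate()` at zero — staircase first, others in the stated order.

staircase();
translate([1094, 0, 0]) staircase_2();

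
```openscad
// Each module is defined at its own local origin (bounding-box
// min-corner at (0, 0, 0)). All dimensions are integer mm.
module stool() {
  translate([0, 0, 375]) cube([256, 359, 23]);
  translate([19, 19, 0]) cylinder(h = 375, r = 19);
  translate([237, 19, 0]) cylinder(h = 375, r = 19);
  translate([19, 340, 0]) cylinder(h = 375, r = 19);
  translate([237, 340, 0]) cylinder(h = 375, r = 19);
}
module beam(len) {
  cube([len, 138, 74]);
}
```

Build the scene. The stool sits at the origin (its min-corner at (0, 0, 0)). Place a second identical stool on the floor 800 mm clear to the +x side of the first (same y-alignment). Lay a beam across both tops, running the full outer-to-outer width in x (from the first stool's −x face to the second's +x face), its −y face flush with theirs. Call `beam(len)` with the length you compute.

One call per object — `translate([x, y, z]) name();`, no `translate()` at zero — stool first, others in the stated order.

stool();
translate([1056, 0, 0]) stool();
translate([0, 0, 398]) beam(1312);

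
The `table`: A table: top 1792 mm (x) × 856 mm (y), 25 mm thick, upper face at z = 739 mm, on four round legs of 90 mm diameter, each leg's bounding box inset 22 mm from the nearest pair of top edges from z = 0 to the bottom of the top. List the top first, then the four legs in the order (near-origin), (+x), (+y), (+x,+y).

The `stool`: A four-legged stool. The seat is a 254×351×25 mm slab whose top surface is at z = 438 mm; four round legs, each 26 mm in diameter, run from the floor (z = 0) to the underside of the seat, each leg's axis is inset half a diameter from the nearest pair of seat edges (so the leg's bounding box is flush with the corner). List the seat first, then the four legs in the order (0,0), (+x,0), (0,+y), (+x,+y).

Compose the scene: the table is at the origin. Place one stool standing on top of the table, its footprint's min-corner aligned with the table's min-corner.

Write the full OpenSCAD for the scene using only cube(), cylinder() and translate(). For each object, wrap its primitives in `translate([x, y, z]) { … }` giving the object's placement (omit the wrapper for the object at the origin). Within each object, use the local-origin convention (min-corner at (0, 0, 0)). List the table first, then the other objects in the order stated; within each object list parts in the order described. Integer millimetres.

translate([0, 0, 714]) cube([1792, 856, 25]);
translate([67, 67, 0]) cylinder(h = 714, r = 45);
translate([1725, 67, 0]) cylinder(h = 714, r = 45);
translate([67, 789, 0]) cylinder(h = 714, r = 45);
translate([1725, 789, 0]) cylinder(h = 714, r = 45);
translate([0, 0, 739]) {
  translate([0, 0, 413]) cube([254, 351, 25]);
  translate([13, 13, 0]) cylinder(h = 413, r = 13);
  translate([241, 13, 0]) cylinder(h = 413, r = 13);
  translate([13, 338, 0]) cylinder(h = 413, r = 13);
  translate([241, 338, 0]) cylinder(h = 413, r = 13);
}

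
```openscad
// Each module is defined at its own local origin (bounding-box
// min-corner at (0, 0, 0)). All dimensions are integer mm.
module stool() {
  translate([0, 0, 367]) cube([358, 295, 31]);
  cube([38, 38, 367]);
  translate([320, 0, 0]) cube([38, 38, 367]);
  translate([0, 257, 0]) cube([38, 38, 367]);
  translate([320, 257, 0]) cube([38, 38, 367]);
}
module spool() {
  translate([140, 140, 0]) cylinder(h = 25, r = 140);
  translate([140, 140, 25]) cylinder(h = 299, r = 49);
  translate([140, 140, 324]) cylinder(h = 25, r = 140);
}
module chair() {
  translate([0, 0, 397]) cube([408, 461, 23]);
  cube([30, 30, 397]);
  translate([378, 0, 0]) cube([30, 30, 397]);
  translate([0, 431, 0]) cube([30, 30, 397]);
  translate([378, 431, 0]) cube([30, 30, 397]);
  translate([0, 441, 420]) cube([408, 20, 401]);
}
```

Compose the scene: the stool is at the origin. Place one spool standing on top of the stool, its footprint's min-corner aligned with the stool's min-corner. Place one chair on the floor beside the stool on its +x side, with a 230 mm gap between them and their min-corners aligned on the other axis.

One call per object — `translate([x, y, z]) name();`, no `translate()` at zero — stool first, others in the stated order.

stool();
translate([0, 0, 398]) spool();
translate([588, 0, 0]) chair();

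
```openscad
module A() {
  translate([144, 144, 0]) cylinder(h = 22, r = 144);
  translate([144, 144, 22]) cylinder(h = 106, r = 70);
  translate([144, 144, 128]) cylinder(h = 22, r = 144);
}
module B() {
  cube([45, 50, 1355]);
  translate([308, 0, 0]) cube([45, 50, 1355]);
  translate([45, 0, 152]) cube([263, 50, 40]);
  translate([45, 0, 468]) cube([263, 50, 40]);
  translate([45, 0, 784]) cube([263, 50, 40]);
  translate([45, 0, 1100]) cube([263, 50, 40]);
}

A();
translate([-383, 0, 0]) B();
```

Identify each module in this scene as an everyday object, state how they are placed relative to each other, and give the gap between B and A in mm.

The ladder's nearest face is 30 mm from the spool's −x face.

A is a spool. B is a ladder. The ladder is on the floor beside the spool on its −x side. The gap between the ladder and the spool is 30 mm.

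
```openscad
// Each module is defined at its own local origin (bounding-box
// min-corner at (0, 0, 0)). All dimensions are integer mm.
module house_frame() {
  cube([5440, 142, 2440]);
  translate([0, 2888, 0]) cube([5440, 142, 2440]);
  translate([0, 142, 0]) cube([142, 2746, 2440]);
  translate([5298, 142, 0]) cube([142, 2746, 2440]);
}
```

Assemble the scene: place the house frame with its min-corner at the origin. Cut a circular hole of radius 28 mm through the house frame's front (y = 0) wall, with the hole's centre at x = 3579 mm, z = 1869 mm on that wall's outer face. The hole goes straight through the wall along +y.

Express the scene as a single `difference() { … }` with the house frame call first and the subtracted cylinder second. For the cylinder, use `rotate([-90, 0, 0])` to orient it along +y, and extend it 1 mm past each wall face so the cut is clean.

difference() {
  house_frame();
  translate([3579, -1, 1869]) rotate([-90, 0, 0]) cylinder(h = 144, r = 28);
}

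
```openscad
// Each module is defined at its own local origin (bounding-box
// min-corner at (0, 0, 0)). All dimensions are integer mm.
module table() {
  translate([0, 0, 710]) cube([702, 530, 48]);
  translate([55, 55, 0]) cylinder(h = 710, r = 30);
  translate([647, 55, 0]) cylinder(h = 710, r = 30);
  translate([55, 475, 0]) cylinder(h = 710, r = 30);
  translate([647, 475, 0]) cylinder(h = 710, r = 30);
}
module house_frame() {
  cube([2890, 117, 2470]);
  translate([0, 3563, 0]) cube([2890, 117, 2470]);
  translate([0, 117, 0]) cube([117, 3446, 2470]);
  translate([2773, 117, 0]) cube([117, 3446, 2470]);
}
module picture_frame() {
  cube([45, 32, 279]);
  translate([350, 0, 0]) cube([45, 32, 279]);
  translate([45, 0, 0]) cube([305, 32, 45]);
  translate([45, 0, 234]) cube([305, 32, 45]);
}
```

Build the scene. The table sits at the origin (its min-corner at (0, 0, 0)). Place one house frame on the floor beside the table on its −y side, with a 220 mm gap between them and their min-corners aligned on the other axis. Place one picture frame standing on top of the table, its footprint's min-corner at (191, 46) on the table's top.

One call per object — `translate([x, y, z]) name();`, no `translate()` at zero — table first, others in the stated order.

table();
translate([0, -3900, 0]) house_frame();
translate([191, 46, 758]) picture_frame();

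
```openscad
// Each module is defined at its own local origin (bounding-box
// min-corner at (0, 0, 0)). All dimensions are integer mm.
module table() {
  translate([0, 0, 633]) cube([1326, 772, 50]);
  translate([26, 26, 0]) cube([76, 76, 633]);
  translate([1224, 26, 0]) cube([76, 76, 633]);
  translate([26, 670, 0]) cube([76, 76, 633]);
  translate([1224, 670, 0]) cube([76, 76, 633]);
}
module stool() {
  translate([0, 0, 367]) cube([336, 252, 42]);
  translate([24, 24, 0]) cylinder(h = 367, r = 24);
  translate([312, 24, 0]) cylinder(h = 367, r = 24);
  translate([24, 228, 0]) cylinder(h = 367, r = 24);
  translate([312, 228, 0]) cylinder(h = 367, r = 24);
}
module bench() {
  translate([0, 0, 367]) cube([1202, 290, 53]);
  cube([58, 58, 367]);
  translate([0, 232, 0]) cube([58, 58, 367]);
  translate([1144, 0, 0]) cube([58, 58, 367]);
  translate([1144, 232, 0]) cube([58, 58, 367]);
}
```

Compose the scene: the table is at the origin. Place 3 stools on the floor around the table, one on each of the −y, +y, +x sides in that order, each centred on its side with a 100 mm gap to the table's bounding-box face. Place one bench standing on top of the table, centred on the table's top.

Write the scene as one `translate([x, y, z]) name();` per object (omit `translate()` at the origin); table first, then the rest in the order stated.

table();
translate([495, -352, 0]) stool();
translate([495, 872, 0]) stool();
translate([1426, 260, 0]) stool();
translate([62, 241, 683]) bench();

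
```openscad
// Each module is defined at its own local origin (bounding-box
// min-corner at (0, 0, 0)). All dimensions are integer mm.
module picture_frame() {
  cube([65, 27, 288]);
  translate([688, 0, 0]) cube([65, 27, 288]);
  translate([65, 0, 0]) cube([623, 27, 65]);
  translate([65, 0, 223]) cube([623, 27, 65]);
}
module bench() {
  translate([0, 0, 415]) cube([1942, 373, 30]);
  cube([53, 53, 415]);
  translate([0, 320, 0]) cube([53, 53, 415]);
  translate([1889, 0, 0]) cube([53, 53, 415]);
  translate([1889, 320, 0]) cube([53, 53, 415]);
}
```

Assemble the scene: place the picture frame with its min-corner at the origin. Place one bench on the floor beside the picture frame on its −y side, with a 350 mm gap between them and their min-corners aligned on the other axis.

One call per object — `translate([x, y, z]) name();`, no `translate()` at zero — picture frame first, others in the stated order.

picture_frame();
translate([0, -723, 0]) bench();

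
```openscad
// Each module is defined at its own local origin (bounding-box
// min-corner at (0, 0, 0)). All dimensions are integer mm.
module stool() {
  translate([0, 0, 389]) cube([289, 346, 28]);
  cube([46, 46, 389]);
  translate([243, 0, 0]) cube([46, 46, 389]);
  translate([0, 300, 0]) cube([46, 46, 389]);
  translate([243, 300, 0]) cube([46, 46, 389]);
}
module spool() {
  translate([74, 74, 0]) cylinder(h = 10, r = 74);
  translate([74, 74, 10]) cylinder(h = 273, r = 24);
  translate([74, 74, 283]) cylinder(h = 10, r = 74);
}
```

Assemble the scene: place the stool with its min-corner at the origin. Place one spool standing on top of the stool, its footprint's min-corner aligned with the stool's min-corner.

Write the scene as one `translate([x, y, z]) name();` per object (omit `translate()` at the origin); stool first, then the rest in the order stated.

stool();
translate([0, 0, 417]) spool();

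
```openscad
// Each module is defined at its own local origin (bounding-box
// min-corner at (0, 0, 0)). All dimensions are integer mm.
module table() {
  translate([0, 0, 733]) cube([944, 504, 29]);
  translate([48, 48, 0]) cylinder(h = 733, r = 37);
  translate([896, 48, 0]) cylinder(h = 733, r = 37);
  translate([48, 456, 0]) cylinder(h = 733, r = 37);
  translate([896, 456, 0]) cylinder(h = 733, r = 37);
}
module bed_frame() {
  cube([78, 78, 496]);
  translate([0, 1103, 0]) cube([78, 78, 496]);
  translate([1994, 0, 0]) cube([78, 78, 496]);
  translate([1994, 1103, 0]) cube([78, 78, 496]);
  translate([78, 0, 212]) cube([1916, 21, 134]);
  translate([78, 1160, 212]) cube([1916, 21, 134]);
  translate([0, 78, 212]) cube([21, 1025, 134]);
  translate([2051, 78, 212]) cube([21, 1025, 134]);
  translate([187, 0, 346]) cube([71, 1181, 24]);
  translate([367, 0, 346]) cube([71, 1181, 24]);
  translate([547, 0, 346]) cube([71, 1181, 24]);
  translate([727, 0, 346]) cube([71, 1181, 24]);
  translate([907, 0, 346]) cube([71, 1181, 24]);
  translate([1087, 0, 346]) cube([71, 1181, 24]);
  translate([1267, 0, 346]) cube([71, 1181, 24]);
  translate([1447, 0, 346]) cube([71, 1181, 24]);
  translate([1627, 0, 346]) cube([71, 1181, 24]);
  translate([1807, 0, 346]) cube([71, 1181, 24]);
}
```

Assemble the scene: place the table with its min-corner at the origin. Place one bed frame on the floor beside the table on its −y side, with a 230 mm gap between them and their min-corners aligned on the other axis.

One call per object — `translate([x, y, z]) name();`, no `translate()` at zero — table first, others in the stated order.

table();
translate([0, -1411, 0]) bed_frame();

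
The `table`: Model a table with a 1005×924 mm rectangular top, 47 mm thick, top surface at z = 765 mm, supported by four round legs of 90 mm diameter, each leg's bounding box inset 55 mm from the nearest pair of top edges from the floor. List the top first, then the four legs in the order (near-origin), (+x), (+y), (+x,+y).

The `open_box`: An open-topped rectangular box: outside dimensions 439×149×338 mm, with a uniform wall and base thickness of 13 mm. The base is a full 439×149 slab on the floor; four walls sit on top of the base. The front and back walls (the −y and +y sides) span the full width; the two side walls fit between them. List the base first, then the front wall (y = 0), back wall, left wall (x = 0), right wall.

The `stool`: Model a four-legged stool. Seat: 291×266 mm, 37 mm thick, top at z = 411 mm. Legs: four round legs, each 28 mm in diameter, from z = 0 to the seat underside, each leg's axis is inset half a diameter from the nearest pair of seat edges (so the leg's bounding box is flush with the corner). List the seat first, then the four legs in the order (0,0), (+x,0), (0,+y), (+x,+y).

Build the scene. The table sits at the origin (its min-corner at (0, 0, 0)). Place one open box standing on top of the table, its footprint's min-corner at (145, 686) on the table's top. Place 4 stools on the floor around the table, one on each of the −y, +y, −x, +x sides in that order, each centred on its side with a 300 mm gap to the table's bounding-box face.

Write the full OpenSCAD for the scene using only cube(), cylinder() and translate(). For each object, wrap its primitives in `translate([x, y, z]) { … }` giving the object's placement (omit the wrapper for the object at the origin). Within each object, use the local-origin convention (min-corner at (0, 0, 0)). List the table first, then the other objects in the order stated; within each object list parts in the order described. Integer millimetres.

translate([0, 0, 718]) cube([1005, 924, 47]);
translate([100, 100, 0]) cylinder(h = 718, r = 45);
translate([905, 100, 0]) cylinder(h = 718, r = 45);
translate([100, 824, 0]) cylinder(h = 718, r = 45);
translate([905, 824, 0]) cylinder(h = 718, r = 45);
translate([145, 686, 765]) {
  cube([439, 149, 13]);
  translate([0, 0, 13]) cube([439, 13, 325]);
  translate([0, 136, 13]) cube([439, 13, 325]);
  translate([0, 13, 13]) cube([13, 123, 325]);
  translate([426, 13, 13]) cube([13, 123, 325]);
}
translate([357, -566, 0]) {
  translate([0, 0, 374]) cube([291, 266, 37]);
  translate([14, 14, 0]) cylinder(h = 374, r = 14);
  translate([277, 14, 0]) cylinder(h = 374, r = 14);
  translate([14, 252, 0]) cylinder(h = 374, r = 14);
  translate([277, 252, 0]) cylinder(h = 374, r = 14);
}
translate([357, 1224, 0]) {
  translate([0, 0, 374]) cube([291, 266, 37]);
  translate([14, 14, 0]) cylinder(h = 374, r = 14);
  translate([277, 14, 0]) cylinder(h = 374, r = 14);
  translate([14, 252, 0]) cylinder(h = 374, r = 14);
  translate([277, 252, 0]) cylinder(h = 374, r = 14);
}
translate([-591, 329, 0]) {
  translate([0, 0, 374]) cube([291, 266, 37]);
  translate([14, 14, 0]) cylinder(h = 374, r = 14);
  translate([277, 14, 0]) cylinder(h = 374, r = 14);
  translate([14, 252, 0]) cylinder(h = 374, r = 14);
  translate([277, 252, 0]) cylinder(h = 374, r = 14);
}
translate([1305, 329, 0]) {
  translate([0, 0, 374]) cube([291, 266, 37]);
  translate([14, 14, 0]) cylinder(h = 374, r = 14);
  translate([277, 14, 0]) cylinder(h = 374, r = 14);
  translate([14, 252, 0]) cylinder(h = 374, r = 14);
  translate([277, 252, 0]) cylinder(h = 374, r = 14);
}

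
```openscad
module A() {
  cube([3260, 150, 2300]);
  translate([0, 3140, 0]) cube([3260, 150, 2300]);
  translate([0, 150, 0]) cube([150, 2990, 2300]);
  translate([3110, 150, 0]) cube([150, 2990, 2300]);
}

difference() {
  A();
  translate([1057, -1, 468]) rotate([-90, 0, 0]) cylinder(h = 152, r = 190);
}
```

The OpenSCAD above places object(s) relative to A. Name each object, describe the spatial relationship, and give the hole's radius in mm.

A is a house frame. The house frame has a circular hole through its front wall. The hole's radius is 190 mm.

The subtracted cylinder has r = 190 mm.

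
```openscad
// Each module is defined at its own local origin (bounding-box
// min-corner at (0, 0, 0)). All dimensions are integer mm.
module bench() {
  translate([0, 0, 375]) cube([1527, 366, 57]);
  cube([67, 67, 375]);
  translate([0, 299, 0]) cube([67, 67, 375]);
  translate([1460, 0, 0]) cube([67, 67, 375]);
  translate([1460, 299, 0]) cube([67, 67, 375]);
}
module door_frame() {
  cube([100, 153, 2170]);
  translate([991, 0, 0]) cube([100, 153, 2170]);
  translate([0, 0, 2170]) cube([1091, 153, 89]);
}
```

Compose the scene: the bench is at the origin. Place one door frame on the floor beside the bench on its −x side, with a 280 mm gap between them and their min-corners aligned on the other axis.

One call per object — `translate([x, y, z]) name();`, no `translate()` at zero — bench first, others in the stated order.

bench();
translate([-1371, 0, 0]) door_frame();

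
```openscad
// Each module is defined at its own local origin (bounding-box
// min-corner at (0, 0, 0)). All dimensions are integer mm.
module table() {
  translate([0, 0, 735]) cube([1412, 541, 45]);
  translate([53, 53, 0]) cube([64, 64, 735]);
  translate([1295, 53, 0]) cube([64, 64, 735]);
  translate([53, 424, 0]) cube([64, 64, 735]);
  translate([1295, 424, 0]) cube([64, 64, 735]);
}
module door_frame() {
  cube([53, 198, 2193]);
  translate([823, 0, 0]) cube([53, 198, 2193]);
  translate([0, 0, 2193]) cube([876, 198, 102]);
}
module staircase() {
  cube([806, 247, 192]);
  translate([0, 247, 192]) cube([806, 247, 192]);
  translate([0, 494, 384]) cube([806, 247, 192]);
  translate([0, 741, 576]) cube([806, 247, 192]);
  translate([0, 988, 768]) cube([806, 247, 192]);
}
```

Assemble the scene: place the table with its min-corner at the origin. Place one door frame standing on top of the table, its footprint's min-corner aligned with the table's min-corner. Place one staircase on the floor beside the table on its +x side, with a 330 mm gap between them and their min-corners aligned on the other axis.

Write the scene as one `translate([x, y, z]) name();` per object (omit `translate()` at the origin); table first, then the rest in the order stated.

table();
translate([0, 0, 780]) door_frame();
translate([1742, 0, 0]) staircase();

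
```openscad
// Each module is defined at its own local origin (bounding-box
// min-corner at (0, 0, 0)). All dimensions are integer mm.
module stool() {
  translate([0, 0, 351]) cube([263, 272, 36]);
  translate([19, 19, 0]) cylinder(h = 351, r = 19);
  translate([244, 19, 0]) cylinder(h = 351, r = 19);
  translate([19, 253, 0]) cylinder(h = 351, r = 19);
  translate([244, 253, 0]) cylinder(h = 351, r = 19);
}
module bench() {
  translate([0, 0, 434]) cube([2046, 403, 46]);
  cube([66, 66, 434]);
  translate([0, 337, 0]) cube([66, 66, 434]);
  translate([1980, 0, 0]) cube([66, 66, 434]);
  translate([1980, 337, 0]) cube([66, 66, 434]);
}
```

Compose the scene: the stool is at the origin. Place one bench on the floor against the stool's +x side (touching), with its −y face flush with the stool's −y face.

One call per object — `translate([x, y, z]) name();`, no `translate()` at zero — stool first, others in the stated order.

stool();
translate([263, 0, 0]) bench();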